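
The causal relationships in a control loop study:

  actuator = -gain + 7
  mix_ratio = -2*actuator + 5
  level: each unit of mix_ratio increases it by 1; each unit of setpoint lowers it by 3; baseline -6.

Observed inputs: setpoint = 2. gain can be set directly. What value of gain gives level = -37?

Substituting into the mix_ratio equation gives mix_ratio = 2*gain - 9.
This gives level = 2*gain - 21.
Solve 2*gain - 21 = -37: gain = (-37 + 21) / 2 = -8.

gain = -8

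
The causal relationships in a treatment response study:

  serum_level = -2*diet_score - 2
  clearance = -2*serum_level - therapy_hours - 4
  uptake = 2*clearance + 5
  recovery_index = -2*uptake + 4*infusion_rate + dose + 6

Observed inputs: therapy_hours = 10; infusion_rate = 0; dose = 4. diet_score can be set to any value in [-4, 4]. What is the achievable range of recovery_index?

-24 to 104

Substituting into the clearance equation gives clearance = 4*diet_score - 10.
Substituting into the uptake equation gives uptake = 8*diet_score - 15.
Substituting into the recovery_index equation gives recovery_index = -16*diet_score + 40.
Linear in diet_score, so extremes are at the endpoints: diet_score = -4 gives recovery_index = 104; diet_score = 4 gives recovery_index = -24.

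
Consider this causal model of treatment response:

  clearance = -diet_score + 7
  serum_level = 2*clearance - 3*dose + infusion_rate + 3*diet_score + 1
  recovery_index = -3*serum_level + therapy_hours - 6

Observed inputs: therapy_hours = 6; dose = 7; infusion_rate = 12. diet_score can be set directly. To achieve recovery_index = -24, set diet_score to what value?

diet_score = 2

Substituting into the serum_level equation gives serum_level = diet_score + 6.
Substituting into the recovery_index equation gives recovery_index = -3*diet_score - 18.
Solve -3*diet_score - 18 = -24: diet_score = (-24 + 18) / -3 = 2.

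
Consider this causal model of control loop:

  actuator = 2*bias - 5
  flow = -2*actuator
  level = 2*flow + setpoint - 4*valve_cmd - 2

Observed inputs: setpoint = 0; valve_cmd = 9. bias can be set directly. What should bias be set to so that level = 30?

Substituting into the flow equation gives flow = -4*bias + 10.
Substituting into the level equation gives level = -8*bias - 18.
Solve -8*bias - 18 = 30: bias = (30 + 18) / -8 = -6.

bias = -6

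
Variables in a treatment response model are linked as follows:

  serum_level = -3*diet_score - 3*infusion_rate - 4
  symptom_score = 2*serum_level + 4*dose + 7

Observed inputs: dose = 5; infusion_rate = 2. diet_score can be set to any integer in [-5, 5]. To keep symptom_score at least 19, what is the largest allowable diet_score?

Substituting into the serum_level equation gives serum_level = -3*diet_score - 10.
Substituting into the symptom_score equation gives symptom_score = -6*diet_score + 7.
Require -6*diet_score + 7 ≥ 19, so diet_score ≤ -2.
The largest integer in [-5, 5] satisfying this is -2.

diet_score = -2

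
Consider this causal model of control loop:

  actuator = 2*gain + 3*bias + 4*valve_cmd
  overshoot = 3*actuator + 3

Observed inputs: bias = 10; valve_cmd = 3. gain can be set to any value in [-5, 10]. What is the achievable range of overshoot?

Substituting into the actuator equation gives actuator = 2*gain + 42.
This gives overshoot = 6*gain + 129.
Linear in gain, so extremes are at the endpoints: gain = -5 gives overshoot = 99; gain = 10 gives overshoot = 189.

99 to 189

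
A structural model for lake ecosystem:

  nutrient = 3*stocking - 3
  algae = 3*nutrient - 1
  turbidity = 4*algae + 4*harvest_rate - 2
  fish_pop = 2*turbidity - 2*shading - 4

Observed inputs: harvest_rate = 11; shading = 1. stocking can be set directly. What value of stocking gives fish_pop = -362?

stocking = -5

Substituting into the algae equation gives algae = 9*stocking - 10.
This gives turbidity = 36*stocking + 2.
Substituting into the fish_pop equation gives fish_pop = 72*stocking - 2.
Solve 72*stocking - 2 = -362: stocking = (-362 + 2) / 72 = -5.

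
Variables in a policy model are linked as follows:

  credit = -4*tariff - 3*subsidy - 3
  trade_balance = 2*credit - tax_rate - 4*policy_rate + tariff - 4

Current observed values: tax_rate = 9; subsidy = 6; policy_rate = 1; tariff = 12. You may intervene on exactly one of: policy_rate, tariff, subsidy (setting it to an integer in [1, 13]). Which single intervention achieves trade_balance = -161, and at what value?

set subsidy = 9

Intervening on policy_rate: trade_balance = -4*policy_rate - 139. Reaching -161 requires policy_rate = 11/2, not an integer.
Intervening on tariff: trade_balance = -7*tariff - 59. Reaching -161 requires tariff = 102/7, not an integer.
Intervening on subsidy: with other inputs at their observed values, trade_balance = -6*subsidy - 107. Solving for -161 gives subsidy = 9, within [1, 13].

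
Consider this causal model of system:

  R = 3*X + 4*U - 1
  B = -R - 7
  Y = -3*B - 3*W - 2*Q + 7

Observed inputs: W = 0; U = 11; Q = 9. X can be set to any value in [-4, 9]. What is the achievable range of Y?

103 to 220

Substituting into the R equation gives R = 3*X + 43.
So B = -3*X - 50.
So Y = 9*X + 139.
Linear in X, so extremes are at the endpoints: X = -4 gives Y = 103; X = 9 gives Y = 220.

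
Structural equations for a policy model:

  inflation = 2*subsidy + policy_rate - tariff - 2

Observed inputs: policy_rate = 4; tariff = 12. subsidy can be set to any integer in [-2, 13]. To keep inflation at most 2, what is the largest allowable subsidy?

Substituting into the inflation equation gives inflation = 2*subsidy - 10.
Require 2*subsidy - 10 ≤ 2, so subsidy ≤ 6.
The largest integer in [-2, 13] satisfying this is 6.

subsidy = 6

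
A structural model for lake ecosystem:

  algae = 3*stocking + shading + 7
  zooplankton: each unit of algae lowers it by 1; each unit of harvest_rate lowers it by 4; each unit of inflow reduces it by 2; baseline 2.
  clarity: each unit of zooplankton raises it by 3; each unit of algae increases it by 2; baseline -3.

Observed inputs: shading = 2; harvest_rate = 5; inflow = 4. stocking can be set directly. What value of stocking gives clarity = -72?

stocking = -6

Substituting into the algae equation gives algae = 3*stocking + 9.
Substituting into the zooplankton equation gives zooplankton = -3*stocking - 35.
Substituting into the clarity equation gives clarity = -3*stocking - 90.
Solve -3*stocking - 90 = -72: stocking = (-72 + 90) / -3 = -6.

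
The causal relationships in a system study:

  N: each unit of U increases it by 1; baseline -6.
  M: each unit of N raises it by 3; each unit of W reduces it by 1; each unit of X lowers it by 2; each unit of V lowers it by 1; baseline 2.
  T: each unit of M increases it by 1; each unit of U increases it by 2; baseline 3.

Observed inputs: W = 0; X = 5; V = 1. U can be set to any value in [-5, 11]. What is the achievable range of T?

Substituting into the M equation gives M = 3*U - 27.
Substituting into the T equation gives T = 5*U - 24.
Linear in U, so extremes are at the endpoints: U = -5 gives T = -49; U = 11 gives T = 31.

-49 to 31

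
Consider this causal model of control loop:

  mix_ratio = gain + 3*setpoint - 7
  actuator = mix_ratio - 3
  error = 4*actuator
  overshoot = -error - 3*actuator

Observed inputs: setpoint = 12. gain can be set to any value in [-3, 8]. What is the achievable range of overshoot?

-238 to -161

Substituting into the mix_ratio equation gives mix_ratio = gain + 29.
actuator becomes gain + 26.
So error = 4*gain + 104.
Substituting into the overshoot equation gives overshoot = -7*gain - 182.
Linear in gain, so extremes are at the endpoints: gain = -3 gives overshoot = -161; gain = 8 gives overshoot = -238.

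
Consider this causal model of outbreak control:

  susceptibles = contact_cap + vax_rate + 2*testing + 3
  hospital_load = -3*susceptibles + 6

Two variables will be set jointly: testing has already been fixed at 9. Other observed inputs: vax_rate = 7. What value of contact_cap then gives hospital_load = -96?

With testing held at 9:
Substituting into the susceptibles equation gives susceptibles = contact_cap + 28.
Substituting into the hospital_load equation gives hospital_load = -3*contact_cap - 78.
Solve -3*contact_cap - 78 = -96: contact_cap = (-96 + 78) / -3 = 6.

contact_cap = 6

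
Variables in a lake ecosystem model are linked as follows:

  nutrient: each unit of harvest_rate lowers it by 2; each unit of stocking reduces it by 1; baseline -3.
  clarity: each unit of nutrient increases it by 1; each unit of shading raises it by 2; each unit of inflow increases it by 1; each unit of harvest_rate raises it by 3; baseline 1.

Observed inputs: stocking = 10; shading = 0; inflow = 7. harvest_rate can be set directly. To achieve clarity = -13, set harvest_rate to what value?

harvest_rate = -8

Substituting into the nutrient equation gives nutrient = -2*harvest_rate - 13.
This gives clarity = harvest_rate - 5.
Solve harvest_rate - 5 = -13: harvest_rate = (-13 + 5) / 1 = -8.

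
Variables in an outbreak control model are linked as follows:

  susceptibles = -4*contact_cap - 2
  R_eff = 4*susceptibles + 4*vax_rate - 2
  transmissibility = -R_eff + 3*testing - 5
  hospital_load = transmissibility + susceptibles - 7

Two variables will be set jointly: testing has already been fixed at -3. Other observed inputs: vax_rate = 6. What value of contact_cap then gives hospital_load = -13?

With testing held at -3:
Substituting into the R_eff equation gives R_eff = -16*contact_cap + 14.
Substituting into the transmissibility equation gives transmissibility = 16*contact_cap - 28.
This gives hospital_load = 12*contact_cap - 37.
Solve 12*contact_cap - 37 = -13: contact_cap = (-13 + 37) / 12 = 2.

contact_cap = 2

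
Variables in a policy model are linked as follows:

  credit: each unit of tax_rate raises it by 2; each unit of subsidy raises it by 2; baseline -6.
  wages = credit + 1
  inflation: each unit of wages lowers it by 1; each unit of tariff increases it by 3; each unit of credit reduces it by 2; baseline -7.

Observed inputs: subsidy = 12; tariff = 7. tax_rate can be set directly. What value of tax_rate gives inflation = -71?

tax_rate = 5

Substituting into the credit equation gives credit = 2*tax_rate + 18.
wages becomes 2*tax_rate + 19.
Substituting into the inflation equation gives inflation = -6*tax_rate - 41.
Solve -6*tax_rate - 41 = -71: tax_rate = (-71 + 41) / -6 = 5.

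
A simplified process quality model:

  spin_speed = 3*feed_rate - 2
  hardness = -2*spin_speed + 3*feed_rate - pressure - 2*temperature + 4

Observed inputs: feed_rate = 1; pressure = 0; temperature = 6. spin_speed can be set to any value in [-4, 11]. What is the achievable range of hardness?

Intervening on spin_speed fixes its value directly, overriding its dependence on feed_rate.
Substituting into the hardness equation gives hardness = -2*spin_speed - 5.
Linear in spin_speed, so extremes are at the endpoints: spin_speed = -4 gives hardness = 3; spin_speed = 11 gives hardness = -27.

-27 to 3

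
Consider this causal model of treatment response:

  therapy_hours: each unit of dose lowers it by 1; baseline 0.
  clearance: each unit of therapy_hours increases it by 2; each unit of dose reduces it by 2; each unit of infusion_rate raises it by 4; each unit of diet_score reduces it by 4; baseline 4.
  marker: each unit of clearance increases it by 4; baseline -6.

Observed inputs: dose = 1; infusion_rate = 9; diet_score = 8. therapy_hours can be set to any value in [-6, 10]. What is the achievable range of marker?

Intervening on therapy_hours fixes its value directly, overriding its dependence on dose.
Substituting into the clearance equation gives clearance = 2*therapy_hours + 6.
So marker = 8*therapy_hours + 18.
Linear in therapy_hours, so extremes are at the endpoints: therapy_hours = -6 gives marker = -30; therapy_hours = 10 gives marker = 98.

-30 to 98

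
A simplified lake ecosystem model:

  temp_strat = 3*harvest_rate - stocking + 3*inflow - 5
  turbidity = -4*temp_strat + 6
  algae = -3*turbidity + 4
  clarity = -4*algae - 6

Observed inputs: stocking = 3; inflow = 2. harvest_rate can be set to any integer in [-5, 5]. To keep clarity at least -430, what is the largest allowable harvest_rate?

Substituting into the temp_strat equation gives temp_strat = 3*harvest_rate - 2.
Substituting into the turbidity equation gives turbidity = -12*harvest_rate + 14.
This gives algae = 36*harvest_rate - 38.
Substituting into the clarity equation gives clarity = -144*harvest_rate + 146.
Require -144*harvest_rate + 146 ≥ -430, so harvest_rate ≤ 4.
The largest integer in [-5, 5] satisfying this is 4.

harvest_rate = 4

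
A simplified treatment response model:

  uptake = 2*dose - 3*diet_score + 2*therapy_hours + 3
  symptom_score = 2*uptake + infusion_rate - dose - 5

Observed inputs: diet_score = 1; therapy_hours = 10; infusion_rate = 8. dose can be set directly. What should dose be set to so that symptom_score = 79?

dose = 12

Substituting into the uptake equation gives uptake = 2*dose + 20.
Substituting into the symptom_score equation gives symptom_score = 3*dose + 43.
Solve 3*dose + 43 = 79: dose = (79 - 43) / 3 = 12.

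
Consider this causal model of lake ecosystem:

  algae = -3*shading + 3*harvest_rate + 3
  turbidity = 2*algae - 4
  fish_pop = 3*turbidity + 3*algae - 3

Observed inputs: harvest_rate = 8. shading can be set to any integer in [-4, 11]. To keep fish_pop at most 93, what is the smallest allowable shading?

shading = 5

Substituting into the algae equation gives algae = -3*shading + 27.
Substituting into the turbidity equation gives turbidity = -6*shading + 50.
Substituting into the fish_pop equation gives fish_pop = -27*shading + 228.
Require -27*shading + 228 ≤ 93, so shading ≥ 5.
The smallest integer in [-4, 11] satisfying this is 5.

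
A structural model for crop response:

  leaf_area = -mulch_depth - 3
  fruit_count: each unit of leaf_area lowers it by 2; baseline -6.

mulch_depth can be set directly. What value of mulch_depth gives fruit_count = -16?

Substituting into the fruit_count equation gives fruit_count = 2*mulch_depth.
Solve 2*mulch_depth = -16: mulch_depth = -16 / 2 = -8.

mulch_depth = -8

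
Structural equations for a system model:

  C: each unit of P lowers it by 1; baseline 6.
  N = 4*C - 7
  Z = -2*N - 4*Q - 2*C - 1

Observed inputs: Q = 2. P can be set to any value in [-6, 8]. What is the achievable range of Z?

-115 to 25

Substituting into the N equation gives N = -4*P + 17.
Substituting into the Z equation gives Z = 10*P - 55.
Linear in P, so extremes are at the endpoints: P = -6 gives Z = -115; P = 8 gives Z = 25.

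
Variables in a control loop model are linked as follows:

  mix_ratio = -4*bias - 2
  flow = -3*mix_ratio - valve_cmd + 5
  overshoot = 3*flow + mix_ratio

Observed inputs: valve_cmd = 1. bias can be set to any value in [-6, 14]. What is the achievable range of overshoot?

Substituting into the flow equation gives flow = 12*bias + 10.
overshoot becomes 32*bias + 28.
Linear in bias, so extremes are at the endpoints: bias = -6 gives overshoot = -164; bias = 14 gives overshoot = 476.

-164 to 476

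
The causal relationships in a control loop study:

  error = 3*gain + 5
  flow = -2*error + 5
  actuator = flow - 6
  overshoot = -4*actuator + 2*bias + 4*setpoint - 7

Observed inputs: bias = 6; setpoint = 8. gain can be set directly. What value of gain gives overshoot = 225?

gain = 6

Substituting into the flow equation gives flow = -6*gain - 5.
So actuator = -6*gain - 11.
So overshoot = 24*gain + 81.
Solve 24*gain + 81 = 225: gain = (225 - 81) / 24 = 6.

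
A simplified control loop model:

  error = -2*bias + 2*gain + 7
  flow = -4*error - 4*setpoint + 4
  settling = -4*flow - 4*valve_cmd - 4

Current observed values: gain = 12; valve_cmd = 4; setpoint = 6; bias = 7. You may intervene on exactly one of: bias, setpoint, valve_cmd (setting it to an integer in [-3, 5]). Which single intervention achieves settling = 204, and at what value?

set setpoint = -2

Intervening on bias: settling = -32*bias + 556. Reaching 204 requires bias = 11, outside [-3, 5].
Intervening on setpoint: with other inputs at their observed values, settling = 16*setpoint + 236. Solving for 204 gives setpoint = -2, within [-3, 5].
Intervening on valve_cmd: settling = -4*valve_cmd + 348. Reaching 204 requires valve_cmd = 36, outside [-3, 5].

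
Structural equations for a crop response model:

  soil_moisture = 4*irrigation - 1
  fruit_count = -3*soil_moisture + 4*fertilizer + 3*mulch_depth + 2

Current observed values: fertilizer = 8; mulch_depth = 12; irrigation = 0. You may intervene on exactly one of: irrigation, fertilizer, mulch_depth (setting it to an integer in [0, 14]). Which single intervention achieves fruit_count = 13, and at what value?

set irrigation = 5

Intervening on irrigation: with other inputs at their observed values, fruit_count = -12*irrigation + 73. Solving for 13 gives irrigation = 5, within [0, 14].
Intervening on fertilizer: fruit_count = 4*fertilizer + 41. Reaching 13 requires fertilizer = -7, outside [0, 14].
Intervening on mulch_depth: fruit_count = 3*mulch_depth + 37. Reaching 13 requires mulch_depth = -8, outside [0, 14].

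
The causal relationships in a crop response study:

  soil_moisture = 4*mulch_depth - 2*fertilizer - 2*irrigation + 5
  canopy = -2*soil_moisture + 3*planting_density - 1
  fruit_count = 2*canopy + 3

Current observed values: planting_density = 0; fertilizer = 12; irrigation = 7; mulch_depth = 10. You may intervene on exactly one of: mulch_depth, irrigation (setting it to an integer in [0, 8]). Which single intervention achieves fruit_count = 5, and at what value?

Intervening on mulch_depth: with other inputs at their observed values, fruit_count = -16*mulch_depth + 133. Solving for 5 gives mulch_depth = 8, within [0, 8].
Intervening on irrigation: fruit_count = 8*irrigation - 83. Reaching 5 requires irrigation = 11, outside [0, 8].

set mulch_depth = 8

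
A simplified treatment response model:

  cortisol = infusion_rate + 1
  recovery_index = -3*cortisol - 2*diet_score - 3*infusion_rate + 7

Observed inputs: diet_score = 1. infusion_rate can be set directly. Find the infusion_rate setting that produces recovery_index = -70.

infusion_rate = 12

Substituting into the recovery_index equation gives recovery_index = -6*infusion_rate + 2.
Solve -6*infusion_rate + 2 = -70: infusion_rate = (-70 - 2) / -6 = 12.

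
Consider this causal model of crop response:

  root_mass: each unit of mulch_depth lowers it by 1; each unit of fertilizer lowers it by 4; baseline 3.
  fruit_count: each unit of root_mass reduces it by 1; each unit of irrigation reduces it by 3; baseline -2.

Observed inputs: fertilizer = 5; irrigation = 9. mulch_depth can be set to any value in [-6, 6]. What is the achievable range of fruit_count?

-18 to -6

Substituting into the root_mass equation gives root_mass = -mulch_depth - 17.
fruit_count becomes mulch_depth - 12.
Linear in mulch_depth, so extremes are at the endpoints: mulch_depth = -6 gives fruit_count = -18; mulch_depth = 6 gives fruit_count = -6.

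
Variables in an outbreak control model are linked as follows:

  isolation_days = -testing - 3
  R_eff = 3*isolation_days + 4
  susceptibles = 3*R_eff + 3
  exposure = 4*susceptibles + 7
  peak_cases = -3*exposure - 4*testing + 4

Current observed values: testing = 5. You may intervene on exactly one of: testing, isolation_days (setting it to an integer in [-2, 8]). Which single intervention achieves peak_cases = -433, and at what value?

Intervening on testing: peak_cases = 104*testing + 127. Reaching -433 requires testing = -70/13, not an integer.
Intervening on isolation_days: with other inputs at their observed values, peak_cases = -108*isolation_days - 217. Solving for -433 gives isolation_days = 2, within [-2, 8].

set isolation_days = 2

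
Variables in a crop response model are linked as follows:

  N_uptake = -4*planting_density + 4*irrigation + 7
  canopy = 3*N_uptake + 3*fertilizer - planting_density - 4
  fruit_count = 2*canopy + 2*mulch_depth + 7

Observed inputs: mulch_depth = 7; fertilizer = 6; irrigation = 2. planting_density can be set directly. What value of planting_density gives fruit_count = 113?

Substituting into the N_uptake equation gives N_uptake = -4*planting_density + 15.
Substituting into the canopy equation gives canopy = -13*planting_density + 59.
fruit_count becomes -26*planting_density + 139.
Solve -26*planting_density + 139 = 113: planting_density = (113 - 139) / -26 = 1.

planting_density = 1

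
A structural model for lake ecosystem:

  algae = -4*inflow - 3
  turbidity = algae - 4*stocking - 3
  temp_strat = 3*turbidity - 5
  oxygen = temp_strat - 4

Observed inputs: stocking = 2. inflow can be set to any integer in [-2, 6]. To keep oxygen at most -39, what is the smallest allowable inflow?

inflow = -1

Substituting into the turbidity equation gives turbidity = -4*inflow - 14.
temp_strat becomes -12*inflow - 47.
So oxygen = -12*inflow - 51.
Require -12*inflow - 51 ≤ -39, so inflow ≥ -1.
The smallest integer in [-2, 6] satisfying this is -1.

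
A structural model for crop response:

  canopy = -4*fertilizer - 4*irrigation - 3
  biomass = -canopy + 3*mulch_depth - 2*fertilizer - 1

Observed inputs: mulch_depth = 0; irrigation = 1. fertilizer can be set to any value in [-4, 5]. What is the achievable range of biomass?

-2 to 16

Substituting into the canopy equation gives canopy = -4*fertilizer - 7.
biomass becomes 2*fertilizer + 6.
Linear in fertilizer, so extremes are at the endpoints: fertilizer = -4 gives biomass = -2; fertilizer = 5 gives biomass = 16.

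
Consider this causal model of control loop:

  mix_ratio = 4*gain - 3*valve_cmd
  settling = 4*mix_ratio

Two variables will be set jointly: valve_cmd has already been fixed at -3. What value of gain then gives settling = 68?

gain = 2

With valve_cmd held at -3:
Substituting into the mix_ratio equation gives mix_ratio = 4*gain + 9.
So settling = 16*gain + 36.
Solve 16*gain + 36 = 68: gain = (68 - 36) / 16 = 2.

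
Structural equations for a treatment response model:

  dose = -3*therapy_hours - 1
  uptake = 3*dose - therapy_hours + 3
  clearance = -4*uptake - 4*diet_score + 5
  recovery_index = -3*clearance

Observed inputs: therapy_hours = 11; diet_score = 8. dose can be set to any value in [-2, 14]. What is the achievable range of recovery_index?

Intervening on dose fixes its value directly, overriding its dependence on therapy_hours.
Substituting into the uptake equation gives uptake = 3*dose - 8.
Substituting into the clearance equation gives clearance = -12*dose + 5.
So recovery_index = 36*dose - 15.
Linear in dose, so extremes are at the endpoints: dose = -2 gives recovery_index = -87; dose = 14 gives recovery_index = 489.

-87 to 489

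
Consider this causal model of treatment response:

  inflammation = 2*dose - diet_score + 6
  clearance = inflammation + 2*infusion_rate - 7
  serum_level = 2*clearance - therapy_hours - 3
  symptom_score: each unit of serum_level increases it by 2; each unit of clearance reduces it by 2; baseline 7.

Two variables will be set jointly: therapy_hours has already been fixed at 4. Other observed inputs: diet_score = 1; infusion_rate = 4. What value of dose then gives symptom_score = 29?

With therapy_hours held at 4:
Substituting into the inflammation equation gives inflammation = 2*dose + 5.
This gives clearance = 2*dose + 6.
Substituting into the serum_level equation gives serum_level = 4*dose + 5.
Substituting into the symptom_score equation gives symptom_score = 4*dose + 5.
Solve 4*dose + 5 = 29: dose = (29 - 5) / 4 = 6.

dose = 6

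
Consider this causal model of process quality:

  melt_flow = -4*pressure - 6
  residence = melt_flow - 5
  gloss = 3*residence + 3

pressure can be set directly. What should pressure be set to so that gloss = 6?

Substituting into the residence equation gives residence = -4*pressure - 11.
Substituting into the gloss equation gives gloss = -12*pressure - 30.
Solve -12*pressure - 30 = 6: pressure = (6 + 30) / -12 = -3.

pressure = -3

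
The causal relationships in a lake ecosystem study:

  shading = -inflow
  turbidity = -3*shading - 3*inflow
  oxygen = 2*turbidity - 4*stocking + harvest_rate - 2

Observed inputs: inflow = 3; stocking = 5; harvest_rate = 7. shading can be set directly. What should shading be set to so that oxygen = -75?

Intervening on shading fixes its value directly, overriding its dependence on inflow.
Substituting into the turbidity equation gives turbidity = -3*shading - 9.
This gives oxygen = -6*shading - 33.
Solve -6*shading - 33 = -75: shading = (-75 + 33) / -6 = 7.

shading = 7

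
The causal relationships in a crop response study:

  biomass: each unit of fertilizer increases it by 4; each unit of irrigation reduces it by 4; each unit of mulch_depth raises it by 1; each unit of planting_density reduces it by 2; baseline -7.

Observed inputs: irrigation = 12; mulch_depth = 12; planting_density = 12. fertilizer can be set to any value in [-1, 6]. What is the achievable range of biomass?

Substituting into the biomass equation gives biomass = 4*fertilizer - 67.
Linear in fertilizer, so extremes are at the endpoints: fertilizer = -1 gives biomass = -71; fertilizer = 6 gives biomass = -43.

-71 to -43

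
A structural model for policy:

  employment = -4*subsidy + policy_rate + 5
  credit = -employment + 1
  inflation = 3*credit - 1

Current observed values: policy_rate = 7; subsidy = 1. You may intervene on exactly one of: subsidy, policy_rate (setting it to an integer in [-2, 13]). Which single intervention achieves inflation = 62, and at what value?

Intervening on subsidy: with other inputs at their observed values, inflation = 12*subsidy - 34. Solving for 62 gives subsidy = 8, within [-2, 13].
Intervening on policy_rate: inflation = -3*policy_rate - 1. Reaching 62 requires policy_rate = -21, outside [-2, 13].

set subsidy = 8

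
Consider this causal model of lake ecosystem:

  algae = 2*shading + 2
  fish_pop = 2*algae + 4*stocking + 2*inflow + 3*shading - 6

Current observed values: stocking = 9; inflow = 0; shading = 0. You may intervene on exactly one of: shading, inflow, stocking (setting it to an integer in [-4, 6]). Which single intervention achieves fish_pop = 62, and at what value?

Intervening on shading: with other inputs at their observed values, fish_pop = 7*shading + 34. Solving for 62 gives shading = 4, within [-4, 6].
Intervening on inflow: fish_pop = 2*inflow + 34. Reaching 62 requires inflow = 14, outside [-4, 6].
Intervening on stocking: fish_pop = 4*stocking - 2. Reaching 62 requires stocking = 16, outside [-4, 6].

set shading = 4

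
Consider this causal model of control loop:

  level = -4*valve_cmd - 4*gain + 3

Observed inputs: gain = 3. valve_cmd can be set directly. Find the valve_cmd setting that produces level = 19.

valve_cmd = -7

Substituting into the level equation gives level = -4*valve_cmd - 9.
Solve -4*valve_cmd - 9 = 19: valve_cmd = (19 + 9) / -4 = -7.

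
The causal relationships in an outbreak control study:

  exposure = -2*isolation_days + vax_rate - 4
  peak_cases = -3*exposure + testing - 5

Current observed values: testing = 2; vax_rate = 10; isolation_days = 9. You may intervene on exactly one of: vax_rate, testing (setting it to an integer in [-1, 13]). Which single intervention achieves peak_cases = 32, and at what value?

Intervening on vax_rate: peak_cases = -3*vax_rate + 63. Reaching 32 requires vax_rate = 31/3, not an integer.
Intervening on testing: with other inputs at their observed values, peak_cases = testing + 31. Solving for 32 gives testing = 1, within [-1, 13].

set testing = 1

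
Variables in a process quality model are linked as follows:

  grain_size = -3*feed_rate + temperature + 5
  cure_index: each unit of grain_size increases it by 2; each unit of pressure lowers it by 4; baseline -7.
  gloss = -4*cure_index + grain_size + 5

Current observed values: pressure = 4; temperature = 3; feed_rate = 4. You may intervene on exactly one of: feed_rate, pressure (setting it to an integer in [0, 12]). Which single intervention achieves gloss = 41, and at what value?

set feed_rate = 0

Intervening on feed_rate: with other inputs at their observed values, gloss = 21*feed_rate + 41. Solving for 41 gives feed_rate = 0, within [0, 12].
Intervening on pressure: gloss = 16*pressure + 61. Reaching 41 requires pressure = -5/4, not an integer.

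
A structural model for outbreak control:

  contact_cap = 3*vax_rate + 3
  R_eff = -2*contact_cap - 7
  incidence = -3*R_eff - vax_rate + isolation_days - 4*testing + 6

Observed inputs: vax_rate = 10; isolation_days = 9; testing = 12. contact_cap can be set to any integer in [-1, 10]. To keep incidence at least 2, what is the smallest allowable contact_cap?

Intervening on contact_cap fixes its value directly, overriding its dependence on vax_rate.
Substituting into the incidence equation gives incidence = 6*contact_cap - 22.
Require 6*contact_cap - 22 ≥ 2, so contact_cap ≥ 4.
The smallest integer in [-1, 10] satisfying this is 4.

contact_cap = 4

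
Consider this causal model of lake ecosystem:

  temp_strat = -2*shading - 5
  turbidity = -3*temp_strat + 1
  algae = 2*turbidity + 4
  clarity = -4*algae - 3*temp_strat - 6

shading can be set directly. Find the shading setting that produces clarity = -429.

Substituting into the turbidity equation gives turbidity = 6*shading + 16.
This gives algae = 12*shading + 36.
clarity becomes -42*shading - 135.
Solve -42*shading - 135 = -429: shading = (-429 + 135) / -42 = 7.

shading = 7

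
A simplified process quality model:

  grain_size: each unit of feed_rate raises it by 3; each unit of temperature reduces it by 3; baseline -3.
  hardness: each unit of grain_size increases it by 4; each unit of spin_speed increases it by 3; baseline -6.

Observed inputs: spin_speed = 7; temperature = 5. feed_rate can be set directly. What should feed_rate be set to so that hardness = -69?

Substituting into the grain_size equation gives grain_size = 3*feed_rate - 18.
Substituting into the hardness equation gives hardness = 12*feed_rate - 57.
Solve 12*feed_rate - 57 = -69: feed_rate = (-69 + 57) / 12 = -1.

feed_rate = -1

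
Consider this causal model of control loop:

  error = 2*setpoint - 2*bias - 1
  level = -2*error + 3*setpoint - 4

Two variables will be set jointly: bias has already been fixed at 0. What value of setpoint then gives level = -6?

setpoint = 4

With bias held at 0:
Substituting into the error equation gives error = 2*setpoint - 1.
Substituting into the level equation gives level = -setpoint - 2.
Solve -setpoint - 2 = -6: setpoint = (-6 + 2) / -1 = 4.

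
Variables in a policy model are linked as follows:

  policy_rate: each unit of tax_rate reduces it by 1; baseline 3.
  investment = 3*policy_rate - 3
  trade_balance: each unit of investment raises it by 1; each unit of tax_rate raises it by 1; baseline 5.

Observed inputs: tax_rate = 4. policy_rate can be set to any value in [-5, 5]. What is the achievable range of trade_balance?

Intervening on policy_rate fixes its value directly, overriding its dependence on tax_rate.
Substituting into the trade_balance equation gives trade_balance = 3*policy_rate + 6.
Linear in policy_rate, so extremes are at the endpoints: policy_rate = -5 gives trade_balance = -9; policy_rate = 5 gives trade_balance = 21.

-9 to 21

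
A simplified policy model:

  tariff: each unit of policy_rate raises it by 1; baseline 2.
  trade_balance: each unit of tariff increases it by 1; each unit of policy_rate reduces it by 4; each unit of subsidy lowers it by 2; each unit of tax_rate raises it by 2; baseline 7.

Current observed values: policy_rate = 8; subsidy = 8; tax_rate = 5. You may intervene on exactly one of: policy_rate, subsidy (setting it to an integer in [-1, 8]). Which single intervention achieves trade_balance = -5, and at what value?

Intervening on policy_rate: trade_balance = -3*policy_rate + 3. Reaching -5 requires policy_rate = 8/3, not an integer.
Intervening on subsidy: with other inputs at their observed values, trade_balance = -2*subsidy - 5. Solving for -5 gives subsidy = 0, within [-1, 8].

set subsidy = 0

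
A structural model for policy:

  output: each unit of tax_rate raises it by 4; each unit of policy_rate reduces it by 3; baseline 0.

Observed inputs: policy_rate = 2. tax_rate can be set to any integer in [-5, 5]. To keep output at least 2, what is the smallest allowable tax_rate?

Substituting into the output equation gives output = 4*tax_rate - 6.
Require 4*tax_rate - 6 ≥ 2, so tax_rate ≥ 2.
The smallest integer in [-5, 5] satisfying this is 2.

tax_rate = 2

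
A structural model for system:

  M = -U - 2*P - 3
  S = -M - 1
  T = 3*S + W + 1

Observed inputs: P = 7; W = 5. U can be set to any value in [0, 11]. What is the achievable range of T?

54 to 87

Substituting into the M equation gives M = -U - 17.
Substituting into the S equation gives S = U + 16.
Substituting into the T equation gives T = 3*U + 54.
Linear in U, so extremes are at the endpoints: U = 0 gives T = 54; U = 11 gives T = 87.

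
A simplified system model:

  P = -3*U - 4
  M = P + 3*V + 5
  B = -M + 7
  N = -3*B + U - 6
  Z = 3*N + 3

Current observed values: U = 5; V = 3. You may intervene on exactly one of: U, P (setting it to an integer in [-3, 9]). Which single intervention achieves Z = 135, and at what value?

set P = 8

Intervening on U: Z = -24*U + 12. Reaching 135 requires U = -41/8, not an integer.
Intervening on P: with other inputs at their observed values, Z = 9*P + 63. Solving for 135 gives P = 8, within [-3, 9].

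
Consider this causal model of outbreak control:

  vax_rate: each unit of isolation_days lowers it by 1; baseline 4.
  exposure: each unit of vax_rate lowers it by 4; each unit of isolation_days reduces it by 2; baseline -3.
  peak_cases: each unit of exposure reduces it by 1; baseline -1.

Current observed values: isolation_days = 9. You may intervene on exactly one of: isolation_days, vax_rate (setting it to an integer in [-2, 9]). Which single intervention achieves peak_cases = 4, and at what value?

Intervening on isolation_days: with other inputs at their observed values, peak_cases = -2*isolation_days + 18. Solving for 4 gives isolation_days = 7, within [-2, 9].
Intervening on vax_rate: peak_cases = 4*vax_rate + 20. Reaching 4 requires vax_rate = -4, outside [-2, 9].

set isolation_days = 7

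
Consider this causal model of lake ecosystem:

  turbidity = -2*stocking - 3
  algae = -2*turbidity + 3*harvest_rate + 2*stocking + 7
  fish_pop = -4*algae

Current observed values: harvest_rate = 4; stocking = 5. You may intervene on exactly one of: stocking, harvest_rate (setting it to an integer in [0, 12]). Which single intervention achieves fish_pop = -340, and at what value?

Intervening on stocking: with other inputs at their observed values, fish_pop = -24*stocking - 100. Solving for -340 gives stocking = 10, within [0, 12].
Intervening on harvest_rate: fish_pop = -12*harvest_rate - 172. Reaching -340 requires harvest_rate = 14, outside [0, 12].

set stocking = 10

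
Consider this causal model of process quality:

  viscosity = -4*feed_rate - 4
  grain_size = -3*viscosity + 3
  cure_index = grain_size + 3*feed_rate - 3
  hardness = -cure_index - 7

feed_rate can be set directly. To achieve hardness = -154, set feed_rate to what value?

feed_rate = 9

Substituting into the grain_size equation gives grain_size = 12*feed_rate + 15.
cure_index becomes 15*feed_rate + 12.
This gives hardness = -15*feed_rate - 19.
Solve -15*feed_rate - 19 = -154: feed_rate = (-154 + 19) / -15 = 9.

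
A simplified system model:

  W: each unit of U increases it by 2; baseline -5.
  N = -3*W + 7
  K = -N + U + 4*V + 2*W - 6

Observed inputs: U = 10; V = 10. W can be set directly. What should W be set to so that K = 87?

Intervening on W fixes its value directly, overriding its dependence on U.
Substituting into the K equation gives K = 5*W + 37.
Solve 5*W + 37 = 87: W = (87 - 37) / 5 = 10.

W = 10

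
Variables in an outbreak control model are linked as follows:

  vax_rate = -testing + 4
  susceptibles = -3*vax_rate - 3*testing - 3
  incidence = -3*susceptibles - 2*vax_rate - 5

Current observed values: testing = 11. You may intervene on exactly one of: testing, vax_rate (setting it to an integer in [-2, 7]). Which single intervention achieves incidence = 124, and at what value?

set vax_rate = 3

Intervening on testing: incidence = 2*testing + 32. Reaching 124 requires testing = 46, outside [-2, 7].
Intervening on vax_rate: with other inputs at their observed values, incidence = 7*vax_rate + 103. Solving for 124 gives vax_rate = 3, within [-2, 7].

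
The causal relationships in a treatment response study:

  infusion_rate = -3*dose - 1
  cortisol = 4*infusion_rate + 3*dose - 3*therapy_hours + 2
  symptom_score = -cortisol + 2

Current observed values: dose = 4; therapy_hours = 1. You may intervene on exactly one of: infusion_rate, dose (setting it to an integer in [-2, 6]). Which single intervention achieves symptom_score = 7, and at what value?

Intervening on infusion_rate: symptom_score = -4*infusion_rate - 9. Reaching 7 requires infusion_rate = -4, outside [-2, 6].
Intervening on dose: with other inputs at their observed values, symptom_score = 9*dose + 7. Solving for 7 gives dose = 0, within [-2, 6].

set dose = 0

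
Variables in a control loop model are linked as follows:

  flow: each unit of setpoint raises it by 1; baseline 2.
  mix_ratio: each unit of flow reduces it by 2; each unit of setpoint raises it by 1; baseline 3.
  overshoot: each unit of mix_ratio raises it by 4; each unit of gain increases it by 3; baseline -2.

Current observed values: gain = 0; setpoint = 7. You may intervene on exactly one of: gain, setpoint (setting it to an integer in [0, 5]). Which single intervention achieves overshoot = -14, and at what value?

Intervening on gain: overshoot = 3*gain - 34. Reaching -14 requires gain = 20/3, not an integer.
Intervening on setpoint: with other inputs at their observed values, overshoot = -4*setpoint - 6. Solving for -14 gives setpoint = 2, within [0, 5].

set setpoint = 2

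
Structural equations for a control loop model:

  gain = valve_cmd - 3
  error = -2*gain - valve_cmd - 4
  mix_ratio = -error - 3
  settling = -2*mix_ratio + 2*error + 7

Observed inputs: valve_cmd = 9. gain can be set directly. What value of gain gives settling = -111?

Intervening on gain fixes its value directly, overriding its dependence on valve_cmd.
Substituting into the error equation gives error = -2*gain - 13.
Substituting into the mix_ratio equation gives mix_ratio = 2*gain + 10.
Substituting into the settling equation gives settling = -8*gain - 39.
Solve -8*gain - 39 = -111: gain = (-111 + 39) / -8 = 9.

gain = 9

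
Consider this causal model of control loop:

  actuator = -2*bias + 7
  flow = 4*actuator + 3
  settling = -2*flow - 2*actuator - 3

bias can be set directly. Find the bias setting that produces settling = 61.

Substituting into the flow equation gives flow = -8*bias + 31.
Substituting into the settling equation gives settling = 20*bias - 79.
Solve 20*bias - 79 = 61: bias = (61 + 79) / 20 = 7.

bias = 7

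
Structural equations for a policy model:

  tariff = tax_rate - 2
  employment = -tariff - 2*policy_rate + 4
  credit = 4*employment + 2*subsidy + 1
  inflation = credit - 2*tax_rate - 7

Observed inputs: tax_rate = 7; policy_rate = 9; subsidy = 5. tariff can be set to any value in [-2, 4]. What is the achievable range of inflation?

Intervening on tariff fixes its value directly, overriding its dependence on tax_rate.
Substituting into the employment equation gives employment = -tariff - 14.
Substituting into the credit equation gives credit = -4*tariff - 45.
So inflation = -4*tariff - 66.
Linear in tariff, so extremes are at the endpoints: tariff = -2 gives inflation = -58; tariff = 4 gives inflation = -82.

-82 to -58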